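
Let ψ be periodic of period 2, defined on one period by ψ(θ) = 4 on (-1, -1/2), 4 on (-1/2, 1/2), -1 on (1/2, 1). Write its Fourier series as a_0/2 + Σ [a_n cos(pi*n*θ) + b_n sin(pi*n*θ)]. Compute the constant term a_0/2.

a_0 = ∫_{-1}^{1} ψ(θ) dθ = 11/2.
So the constant term a_0/2 = 11/4.

11/4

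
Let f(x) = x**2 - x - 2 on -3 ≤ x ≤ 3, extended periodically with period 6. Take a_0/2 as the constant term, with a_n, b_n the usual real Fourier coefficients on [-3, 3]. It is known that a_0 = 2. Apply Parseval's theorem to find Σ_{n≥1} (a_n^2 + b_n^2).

102/5

Parseval: a_0^2/2 + Σ_{n≥1} (a_n^2+b_n^2) = 1/3 ∫_{-3}^{3} f(x)^2 dx = 112/5.
Subtract a_0^2/2 = 2: Σ (a_n^2+b_n^2) = 102/5.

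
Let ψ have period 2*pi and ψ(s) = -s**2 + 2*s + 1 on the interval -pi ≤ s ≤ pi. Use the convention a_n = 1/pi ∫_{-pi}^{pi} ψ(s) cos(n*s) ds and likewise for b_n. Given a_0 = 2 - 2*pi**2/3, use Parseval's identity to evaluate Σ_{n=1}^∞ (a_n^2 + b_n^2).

8*pi**2*(pi**2 + 15)/45

Parseval: a_0^2/2 + Σ_{n≥1} (a_n^2+b_n^2) = 1/pi ∫_{-pi}^{pi} ψ(s)^2 ds = 2 + 4*pi**2/3 + 2*pi**4/5.
Subtract a_0^2/2 = 2*(3 - pi**2)**2/9: Σ (a_n^2+b_n^2) = 8*pi**2*(pi**2 + 15)/45.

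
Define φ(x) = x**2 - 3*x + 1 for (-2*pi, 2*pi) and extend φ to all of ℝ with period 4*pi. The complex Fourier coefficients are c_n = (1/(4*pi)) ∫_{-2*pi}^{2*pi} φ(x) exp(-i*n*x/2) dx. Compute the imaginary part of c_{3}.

Since φ is real-valued, Im(c_{3}) = -(1/(4*pi)) ∫_{-2*pi}^{2*pi} φ(x) sin(3*x/2) dx = -b_{3}/2.
Integrating by parts twice (tabular method), an antiderivative of (x**2 - 3*x + 1) sin(3*x/2) is -2*x**2*cos(3*x/2)/3 + 8*x*sin(3*x/2)/9 + 2*x*cos(3*x/2) - 4*sin(3*x/2)/3 - 2*cos(3*x/2)/27; evaluating from -2*pi to 2*pi: ∫_{-2*pi}^{2*pi} (x**2 - 3*x + 1) sin(3*x/2) dx = (-4*pi + 2/27 + 8*pi**2/3) - (2/27 + 4*pi + 8*pi**2/3) = -8*pi.
Hence Im(c_{3}) = (-1/(4*pi))·(-8*pi) = 2.

2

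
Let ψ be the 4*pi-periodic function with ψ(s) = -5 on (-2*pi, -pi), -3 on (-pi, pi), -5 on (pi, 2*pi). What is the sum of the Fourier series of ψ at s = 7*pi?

-4

s = 7*pi differs from s = -pi by 2 full period(s), and the series is 4*pi-periodic.
At s = -pi the one-sided limits are ψ(-pi^-) = -5 and ψ(-pi^+) = -3.
By Dirichlet's theorem the series converges to their average, [(-5) + (-3)]/2 = -4.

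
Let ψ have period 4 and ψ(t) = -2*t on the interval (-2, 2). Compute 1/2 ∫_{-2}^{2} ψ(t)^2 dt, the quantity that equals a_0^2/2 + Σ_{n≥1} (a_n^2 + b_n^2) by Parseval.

1/2 ∫_{-2}^{2} ψ(t)^2 dt = 1/2 · (64/3) = 32/3.

32/3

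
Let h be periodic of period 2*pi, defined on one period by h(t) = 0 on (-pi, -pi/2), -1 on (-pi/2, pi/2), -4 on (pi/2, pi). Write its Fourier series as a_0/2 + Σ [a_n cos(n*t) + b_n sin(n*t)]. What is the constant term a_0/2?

a_0 = 1/pi ∫_{-pi}^{pi} h(t) dt = 1/pi · (-3*pi) = -3.
So the constant term a_0/2 = -3/2.

-3/2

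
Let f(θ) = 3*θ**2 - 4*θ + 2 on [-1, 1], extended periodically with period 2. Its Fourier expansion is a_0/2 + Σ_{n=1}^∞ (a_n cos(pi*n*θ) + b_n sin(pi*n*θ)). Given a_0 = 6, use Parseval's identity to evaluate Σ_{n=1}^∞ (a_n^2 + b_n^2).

Parseval: a_0^2/2 + Σ_{n≥1} (a_n^2+b_n^2) = ∫_{-1}^{1} f(θ)^2 dθ = 454/15.
Subtract a_0^2/2 = 18: Σ (a_n^2+b_n^2) = 184/15.

184/15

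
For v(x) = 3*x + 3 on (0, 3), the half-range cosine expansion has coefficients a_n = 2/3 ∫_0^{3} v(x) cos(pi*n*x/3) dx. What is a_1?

-36/pi**2

a_1 = 2/3 ∫_0^{3} (3*x + 3) cos(pi*x/3) dx.
Integrating by parts (boundary term plus one more integral), an antiderivative of (3*x + 3) cos(pi*x/3) is 9*x*sin(pi*x/3)/pi + 9*sin(pi*x/3)/pi + 27*cos(pi*x/3)/pi**2; evaluating from 0 to 3: ∫_{0}^{3} (3*x + 3) cos(pi*x/3) dx = (-27/pi**2) - (27/pi**2) = -54/pi**2.
Hence a_1 = (2/3)·(-54/pi**2) = -36/pi**2.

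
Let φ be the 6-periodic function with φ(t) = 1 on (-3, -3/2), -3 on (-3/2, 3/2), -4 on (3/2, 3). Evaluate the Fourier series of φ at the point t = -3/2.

At t = -3/2 the one-sided limits are φ(-3/2^-) = 1 and φ(-3/2^+) = -3.
By Dirichlet's theorem the series converges to their average, [(1) + (-3)]/2 = -1.

-1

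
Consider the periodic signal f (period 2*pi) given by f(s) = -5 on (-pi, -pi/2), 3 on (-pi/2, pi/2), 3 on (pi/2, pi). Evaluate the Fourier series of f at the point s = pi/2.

3

f is continuous at s = pi/2 with value 3, so the series converges to 3 there.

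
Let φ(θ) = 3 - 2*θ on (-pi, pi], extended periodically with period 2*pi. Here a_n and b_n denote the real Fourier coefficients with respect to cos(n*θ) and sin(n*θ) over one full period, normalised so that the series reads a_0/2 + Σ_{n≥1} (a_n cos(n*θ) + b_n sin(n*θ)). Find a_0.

6

a_0 = 1/pi ∫_{-pi}^{pi} φ(θ) dθ = 1/pi · (6*pi) = 6.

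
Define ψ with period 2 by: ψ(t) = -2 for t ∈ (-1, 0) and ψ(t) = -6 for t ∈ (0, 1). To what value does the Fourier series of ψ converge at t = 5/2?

t = 5/2 differs from t = 1/2 by 1 full period(s), and the series is 2-periodic.
ψ is continuous at t = 1/2 with value -6, so the series converges to -6 there.

-6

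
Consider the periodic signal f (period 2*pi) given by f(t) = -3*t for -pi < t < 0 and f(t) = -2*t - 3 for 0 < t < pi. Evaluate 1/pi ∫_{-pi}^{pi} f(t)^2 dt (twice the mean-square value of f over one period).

1/pi ∫_{-pi}^{pi} f(t)^2 dt = 1/pi · (pi*(27 + 18*pi + 13*pi**2)/3) = 9 + 6*pi + 13*pi**2/3.

9 + 6*pi + 13*pi**2/3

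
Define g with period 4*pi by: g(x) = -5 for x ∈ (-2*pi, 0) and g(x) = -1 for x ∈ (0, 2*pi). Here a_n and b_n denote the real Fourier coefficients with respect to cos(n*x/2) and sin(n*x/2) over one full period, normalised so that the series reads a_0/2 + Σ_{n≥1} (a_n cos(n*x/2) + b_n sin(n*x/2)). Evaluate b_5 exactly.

8/(5*pi)

b_5 = (1/(2*pi)) ∫_{-2*pi}^{2*pi} g(x) sin(5*x/2) dx.
Split the integral at the breakpoints.
Directly, an antiderivative of (-5) sin(5*x/2) is 2*cos(5*x/2); evaluating from -2*pi to 0: ∫_{-2*pi}^{0} (-5) sin(5*x/2) dx = (2) - (-2) = 4.
Directly, an antiderivative of (-1) sin(5*x/2) is 2*cos(5*x/2)/5; evaluating from 0 to 2*pi: ∫_{0}^{2*pi} (-1) sin(5*x/2) dx = (-2/5) - (2/5) = -4/5.
Summing the pieces and multiplying by (1/(2*pi)) gives b_5 = 8/(5*pi).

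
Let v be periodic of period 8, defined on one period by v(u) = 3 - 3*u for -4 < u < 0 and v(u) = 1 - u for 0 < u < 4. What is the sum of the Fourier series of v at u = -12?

6

u = -12 differs from u = 4 by -2 full period(s), and the series is 8-periodic.
At u = 4 the one-sided limits are v(4^-) = -3 and v(4^+) = 15.
By Dirichlet's theorem the series converges to their average, [(-3) + (15)]/2 = 6.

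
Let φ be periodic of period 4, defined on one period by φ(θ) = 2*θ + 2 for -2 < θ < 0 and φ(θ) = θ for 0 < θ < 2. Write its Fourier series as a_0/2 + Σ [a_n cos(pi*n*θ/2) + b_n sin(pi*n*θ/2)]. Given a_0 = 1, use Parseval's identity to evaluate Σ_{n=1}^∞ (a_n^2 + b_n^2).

13/6

Parseval: a_0^2/2 + Σ_{n≥1} (a_n^2+b_n^2) = 1/2 ∫_{-2}^{2} φ(θ)^2 dθ = 8/3.
Subtract a_0^2/2 = 1/2: Σ (a_n^2+b_n^2) = 13/6.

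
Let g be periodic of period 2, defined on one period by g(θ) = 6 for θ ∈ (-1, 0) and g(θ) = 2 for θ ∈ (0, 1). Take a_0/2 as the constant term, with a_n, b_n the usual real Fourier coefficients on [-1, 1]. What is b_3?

b_3 = ∫_{-1}^{1} g(θ) sin(3*pi*θ) dθ.
Split the integral at the breakpoints.
Directly, an antiderivative of (6) sin(3*pi*θ) is -2*cos(3*pi*θ)/pi; evaluating from -1 to 0: ∫_{-1}^{0} (6) sin(3*pi*θ) dθ = (-2/pi) - (2/pi) = -4/pi.
Directly, an antiderivative of (2) sin(3*pi*θ) is -2*cos(3*pi*θ)/(3*pi); evaluating from 0 to 1: ∫_{0}^{1} (2) sin(3*pi*θ) dθ = (2/(3*pi)) - (-2/(3*pi)) = 4/(3*pi).
Summing the pieces gives b_3 = -8/(3*pi).

-8/(3*pi)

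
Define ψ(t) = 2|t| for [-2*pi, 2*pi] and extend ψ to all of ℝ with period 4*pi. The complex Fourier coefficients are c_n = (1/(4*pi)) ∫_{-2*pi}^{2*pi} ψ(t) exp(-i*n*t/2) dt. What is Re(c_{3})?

-8/(9*pi)

Since ψ is real-valued, Re(c_{3}) = (1/(4*pi)) ∫_{-2*pi}^{2*pi} ψ(t) cos(3*t/2) dt = a_{3}/2.
ψ is even and cos(3*t/2) is even, so the integrand is even: ∫_{-2*pi}^{2*pi} ψ(t) cos(3*t/2) dt = 2∫_0^{2*pi} ψ(t) cos(3*t/2) dt.
Integrating by parts (boundary term plus one more integral), an antiderivative of (2*t) cos(3*t/2) is 4*t*sin(3*t/2)/3 + 8*cos(3*t/2)/9; evaluating from 0 to 2*pi: ∫_{0}^{2*pi} (2*t) cos(3*t/2) dt = (-8/9) - (8/9) = -16/9.
So ∫_{-2*pi}^{2*pi} ψ(t) cos(3*t/2) dt = -32/9.
Hence Re(c_{3}) = (1/(4*pi))·(-32/9) = -8/(9*pi).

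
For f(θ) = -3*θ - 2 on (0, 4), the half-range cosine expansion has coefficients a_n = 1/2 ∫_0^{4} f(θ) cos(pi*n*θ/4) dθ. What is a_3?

16/(3*pi**2)

a_3 = 1/2 ∫_0^{4} (-3*θ - 2) cos(3*pi*θ/4) dθ.
Integrating by parts (boundary term plus one more integral), an antiderivative of (-3*θ - 2) cos(3*pi*θ/4) is -4*θ*sin(3*pi*θ/4)/pi - 8*sin(3*pi*θ/4)/(3*pi) - 16*cos(3*pi*θ/4)/(3*pi**2); evaluating from 0 to 4: ∫_{0}^{4} (-3*θ - 2) cos(3*pi*θ/4) dθ = (16/(3*pi**2)) - (-16/(3*pi**2)) = 32/(3*pi**2).
Hence a_3 = (1/2)·(32/(3*pi**2)) = 16/(3*pi**2).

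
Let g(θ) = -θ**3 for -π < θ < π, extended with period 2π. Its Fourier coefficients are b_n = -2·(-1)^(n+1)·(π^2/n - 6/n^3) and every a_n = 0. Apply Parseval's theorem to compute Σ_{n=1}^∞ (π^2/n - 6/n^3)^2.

Parseval: Σ b_n^2 = (1/π) ∫_{-π}^{π} g(θ)^2 dθ = 2*pi**6/7.
b_n^2 = 4·(π^2/n - 6/n^3)^2, so the sum equals (2*pi**6/7)/4 = pi**6/14.

pi**6/14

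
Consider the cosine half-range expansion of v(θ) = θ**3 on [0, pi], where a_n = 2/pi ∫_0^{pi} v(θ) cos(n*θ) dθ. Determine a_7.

6*(4 - 49*pi**2)/(2401*pi)

a_7 = 2/pi ∫_0^{pi} (θ**3) cos(7*θ) dθ.
Integrating by parts three times (tabular method), an antiderivative of (θ**3) cos(7*θ) is θ**3*sin(7*θ)/7 + 3*θ**2*cos(7*θ)/49 - 6*θ*sin(7*θ)/343 - 6*cos(7*θ)/2401; evaluating from 0 to pi: ∫_{0}^{pi} (θ**3) cos(7*θ) dθ = (6/2401 - 3*pi**2/49) - (-6/2401) = 12/2401 - 3*pi**2/49.
Hence a_7 = (2/pi)·(12/2401 - 3*pi**2/49) = 6*(4 - 49*pi**2)/(2401*pi).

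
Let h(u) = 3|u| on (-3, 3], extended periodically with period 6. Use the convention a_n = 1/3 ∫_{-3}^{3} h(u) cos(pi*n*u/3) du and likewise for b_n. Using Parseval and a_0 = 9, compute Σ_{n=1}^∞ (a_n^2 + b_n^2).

27/2

Parseval: a_0^2/2 + Σ_{n≥1} (a_n^2+b_n^2) = 1/3 ∫_{-3}^{3} h(u)^2 du = 54.
Subtract a_0^2/2 = 81/2: Σ (a_n^2+b_n^2) = 27/2.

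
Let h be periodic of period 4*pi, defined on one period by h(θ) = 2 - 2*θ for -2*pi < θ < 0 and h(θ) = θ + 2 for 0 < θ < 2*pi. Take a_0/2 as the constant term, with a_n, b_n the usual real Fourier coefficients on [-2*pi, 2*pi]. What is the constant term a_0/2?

2 + 3*pi/2

a_0 = (1/(2*pi)) ∫_{-2*pi}^{2*pi} h(θ) dθ = (1/(2*pi)) · (2*pi*(4 + 3*pi)) = 4 + 3*pi.
So the constant term a_0/2 = 2 + 3*pi/2.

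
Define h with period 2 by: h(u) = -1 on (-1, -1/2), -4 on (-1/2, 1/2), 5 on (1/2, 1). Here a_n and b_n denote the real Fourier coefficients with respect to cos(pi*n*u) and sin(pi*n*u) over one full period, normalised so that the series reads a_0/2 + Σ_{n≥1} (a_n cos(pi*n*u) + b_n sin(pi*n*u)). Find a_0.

a_0 = ∫_{-1}^{1} h(u) du = -2.

-2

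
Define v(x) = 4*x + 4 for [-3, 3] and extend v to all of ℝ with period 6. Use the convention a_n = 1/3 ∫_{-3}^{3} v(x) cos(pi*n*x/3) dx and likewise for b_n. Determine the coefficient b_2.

b_2 = 1/3 ∫_{-3}^{3} v(x) sin(2*pi*x/3) dx.
Integrating by parts (boundary term plus one more integral), an antiderivative of (4*x + 4) sin(2*pi*x/3) is -6*x*cos(2*pi*x/3)/pi + 9*sin(2*pi*x/3)/pi**2 - 6*cos(2*pi*x/3)/pi; evaluating from -3 to 3: ∫_{-3}^{3} (4*x + 4) sin(2*pi*x/3) dx = (-24/pi) - (12/pi) = -36/pi.
Hence b_2 = (1/3)·(-36/pi) = -12/pi.

-12/pi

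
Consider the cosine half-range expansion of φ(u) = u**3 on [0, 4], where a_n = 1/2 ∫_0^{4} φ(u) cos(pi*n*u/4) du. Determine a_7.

384*(4 - 49*pi**2)/(2401*pi**4)

a_7 = 1/2 ∫_0^{4} (u**3) cos(7*pi*u/4) du.
Integrating by parts three times (tabular method), an antiderivative of (u**3) cos(7*pi*u/4) is 4*u**3*sin(7*pi*u/4)/(7*pi) + 48*u**2*cos(7*pi*u/4)/(49*pi**2) - 384*u*sin(7*pi*u/4)/(343*pi**3) - 1536*cos(7*pi*u/4)/(2401*pi**4); evaluating from 0 to 4: ∫_{0}^{4} (u**3) cos(7*pi*u/4) du = (768*(2 - 49*pi**2)/(2401*pi**4)) - (-1536/(2401*pi**4)) = 768*(4 - 49*pi**2)/(2401*pi**4).
Hence a_7 = (1/2)·(768*(4 - 49*pi**2)/(2401*pi**4)) = 384*(4 - 49*pi**2)/(2401*pi**4).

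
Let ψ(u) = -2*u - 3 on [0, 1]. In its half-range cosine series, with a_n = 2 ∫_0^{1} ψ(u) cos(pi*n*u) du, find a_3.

a_3 = 2 ∫_0^{1} (-2*u - 3) cos(3*pi*u) du.
Integrating by parts (boundary term plus one more integral), an antiderivative of (-2*u - 3) cos(3*pi*u) is -2*u*sin(3*pi*u)/(3*pi) - sin(3*pi*u)/pi - 2*cos(3*pi*u)/(9*pi**2); evaluating from 0 to 1: ∫_{0}^{1} (-2*u - 3) cos(3*pi*u) du = (2/(9*pi**2)) - (-2/(9*pi**2)) = 4/(9*pi**2).
Hence a_3 = 2·(4/(9*pi**2)) = 8/(9*pi**2).

8/(9*pi**2)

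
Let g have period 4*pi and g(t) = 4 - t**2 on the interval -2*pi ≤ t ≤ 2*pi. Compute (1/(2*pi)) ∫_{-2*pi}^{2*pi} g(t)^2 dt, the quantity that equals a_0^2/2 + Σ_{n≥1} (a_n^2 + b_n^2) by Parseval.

(1/(2*pi)) ∫_{-2*pi}^{2*pi} g(t)^2 dt = (1/(2*pi)) · (64*pi*(-10*pi**2 + 15 + 3*pi**4)/15) = -64*pi**2/3 + 32 + 32*pi**4/5.

-64*pi**2/3 + 32 + 32*pi**4/5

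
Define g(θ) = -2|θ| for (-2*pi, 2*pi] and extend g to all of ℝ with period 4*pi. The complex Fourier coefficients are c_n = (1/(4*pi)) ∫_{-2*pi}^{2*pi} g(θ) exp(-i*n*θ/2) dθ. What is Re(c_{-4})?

0

Since g is real-valued, Re(c_{-4}) = (1/(4*pi)) ∫_{-2*pi}^{2*pi} g(θ) cos(-2*θ) dθ = a_{4}/2.
g is even and cos(-2*θ) is even, so the integrand is even: ∫_{-2*pi}^{2*pi} g(θ) cos(-2*θ) dθ = 2∫_0^{2*pi} g(θ) cos(-2*θ) dθ.
Integrating by parts (boundary term plus one more integral), an antiderivative of (-2*θ) cos(-2*θ) is -θ*sin(2*θ) - cos(2*θ)/2; evaluating from 0 to 2*pi: ∫_{0}^{2*pi} (-2*θ) cos(-2*θ) dθ = (-1/2) - (-1/2) = 0.
So ∫_{-2*pi}^{2*pi} g(θ) cos(-2*θ) dθ = 0.
Hence Re(c_{-4}) = (1/(4*pi))·(0) = 0.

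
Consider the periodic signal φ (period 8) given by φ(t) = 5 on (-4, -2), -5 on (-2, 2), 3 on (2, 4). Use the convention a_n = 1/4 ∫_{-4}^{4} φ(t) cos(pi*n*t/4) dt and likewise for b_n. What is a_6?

a_6 = 1/4 ∫_{-4}^{4} φ(t) cos(3*pi*t/2) dt.
Split the integral at the breakpoints.
Directly, an antiderivative of (5) cos(3*pi*t/2) is 10*sin(3*pi*t/2)/(3*pi); evaluating from -4 to -2: ∫_{-4}^{-2} (5) cos(3*pi*t/2) dt = (0) - (0) = 0.
Directly, an antiderivative of (-5) cos(3*pi*t/2) is -10*sin(3*pi*t/2)/(3*pi); evaluating from -2 to 2: ∫_{-2}^{2} (-5) cos(3*pi*t/2) dt = (0) - (0) = 0.
Directly, an antiderivative of (3) cos(3*pi*t/2) is 2*sin(3*pi*t/2)/pi; evaluating from 2 to 4: ∫_{2}^{4} (3) cos(3*pi*t/2) dt = (0) - (0) = 0.
Summing the pieces and multiplying by (1/4) gives a_6 = 0.

0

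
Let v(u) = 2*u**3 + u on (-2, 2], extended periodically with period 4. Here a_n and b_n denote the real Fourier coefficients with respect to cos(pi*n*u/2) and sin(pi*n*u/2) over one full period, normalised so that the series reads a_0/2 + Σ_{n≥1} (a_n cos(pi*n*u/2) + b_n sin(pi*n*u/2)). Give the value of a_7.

0

a_7 = 1/2 ∫_{-2}^{2} v(u) cos(7*pi*u/2) du.
v is odd and cos(7*pi*u/2) is even, so the integrand is odd over a symmetric interval and the integral vanishes.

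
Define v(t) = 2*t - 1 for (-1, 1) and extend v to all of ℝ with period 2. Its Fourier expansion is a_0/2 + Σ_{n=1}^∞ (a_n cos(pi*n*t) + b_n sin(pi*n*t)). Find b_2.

b_2 = ∫_{-1}^{1} v(t) sin(2*pi*t) dt.
Integrating by parts (boundary term plus one more integral), an antiderivative of (2*t - 1) sin(2*pi*t) is -t*cos(2*pi*t)/pi + sin(2*pi*t)/(2*pi**2) + cos(2*pi*t)/(2*pi); evaluating from -1 to 1: ∫_{-1}^{1} (2*t - 1) sin(2*pi*t) dt = (-1/(2*pi)) - (3/(2*pi)) = -2/pi.
Hence b_2 = -2/pi.

-2/pi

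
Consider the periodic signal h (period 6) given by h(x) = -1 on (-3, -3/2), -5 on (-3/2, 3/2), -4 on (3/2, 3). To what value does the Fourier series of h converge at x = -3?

-5/2

At x = -3 the one-sided limits are h(-3^-) = -4 and h(-3^+) = -1.
By Dirichlet's theorem the series converges to their average, [(-4) + (-1)]/2 = -5/2.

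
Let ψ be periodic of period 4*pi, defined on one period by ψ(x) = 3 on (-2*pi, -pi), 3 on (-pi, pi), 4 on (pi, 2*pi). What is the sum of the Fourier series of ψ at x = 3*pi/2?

4

ψ is continuous at x = 3*pi/2 with value 4, so the series converges to 4 there.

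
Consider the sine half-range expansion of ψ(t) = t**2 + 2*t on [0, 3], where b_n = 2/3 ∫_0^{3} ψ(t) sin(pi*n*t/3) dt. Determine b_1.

-72/pi**3 + 30/pi

b_1 = 2/3 ∫_0^{3} (t**2 + 2*t) sin(pi*t/3) dt.
Integrating by parts twice (tabular method), an antiderivative of (t**2 + 2*t) sin(pi*t/3) is -3*t**2*cos(pi*t/3)/pi + 18*t*sin(pi*t/3)/pi**2 - 6*t*cos(pi*t/3)/pi + 18*sin(pi*t/3)/pi**2 + 54*cos(pi*t/3)/pi**3; evaluating from 0 to 3: ∫_{0}^{3} (t**2 + 2*t) sin(pi*t/3) dt = (-54/pi**3 + 45/pi) - (54/pi**3) = -108/pi**3 + 45/pi.
Hence b_1 = (2/3)·(-108/pi**3 + 45/pi) = -72/pi**3 + 30/pi.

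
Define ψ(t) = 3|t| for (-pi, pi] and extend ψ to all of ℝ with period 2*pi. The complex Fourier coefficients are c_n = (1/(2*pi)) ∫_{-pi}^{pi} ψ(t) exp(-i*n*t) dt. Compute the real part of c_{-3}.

Since ψ is real-valued, Re(c_{-3}) = (1/(2*pi)) ∫_{-pi}^{pi} ψ(t) cos(-3*t) dt = a_{3}/2.
ψ is even and cos(-3*t) is even, so the integrand is even: ∫_{-pi}^{pi} ψ(t) cos(-3*t) dt = 2∫_0^{pi} ψ(t) cos(-3*t) dt.
Integrating by parts (boundary term plus one more integral), an antiderivative of (3*t) cos(-3*t) is t*sin(3*t) + cos(3*t)/3; evaluating from 0 to pi: ∫_{0}^{pi} (3*t) cos(-3*t) dt = (-1/3) - (1/3) = -2/3.
So ∫_{-pi}^{pi} ψ(t) cos(-3*t) dt = -4/3.
Hence Re(c_{-3}) = (1/(2*pi))·(-4/3) = -2/(3*pi).

-2/(3*pi)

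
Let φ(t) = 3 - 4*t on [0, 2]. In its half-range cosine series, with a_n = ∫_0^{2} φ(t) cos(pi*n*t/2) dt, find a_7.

32/(49*pi**2)

a_7 = ∫_0^{2} (3 - 4*t) cos(7*pi*t/2) dt.
Integrating by parts (boundary term plus one more integral), an antiderivative of (3 - 4*t) cos(7*pi*t/2) is -8*t*sin(7*pi*t/2)/(7*pi) + 6*sin(7*pi*t/2)/(7*pi) - 16*cos(7*pi*t/2)/(49*pi**2); evaluating from 0 to 2: ∫_{0}^{2} (3 - 4*t) cos(7*pi*t/2) dt = (16/(49*pi**2)) - (-16/(49*pi**2)) = 32/(49*pi**2).
Hence a_7 = 32/(49*pi**2).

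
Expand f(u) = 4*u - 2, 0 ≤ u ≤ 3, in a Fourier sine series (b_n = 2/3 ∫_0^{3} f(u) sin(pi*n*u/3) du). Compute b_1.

16/pi

b_1 = 2/3 ∫_0^{3} (4*u - 2) sin(pi*u/3) du.
Integrating by parts (boundary term plus one more integral), an antiderivative of (4*u - 2) sin(pi*u/3) is -12*u*cos(pi*u/3)/pi + 36*sin(pi*u/3)/pi**2 + 6*cos(pi*u/3)/pi; evaluating from 0 to 3: ∫_{0}^{3} (4*u - 2) sin(pi*u/3) du = (30/pi) - (6/pi) = 24/pi.
Hence b_1 = (2/3)·(24/pi) = 16/pi.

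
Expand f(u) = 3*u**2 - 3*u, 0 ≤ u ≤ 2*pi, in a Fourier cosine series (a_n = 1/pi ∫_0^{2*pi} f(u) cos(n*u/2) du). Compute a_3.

8*(1 - 2*pi)/(3*pi)

a_3 = 1/pi ∫_0^{2*pi} (3*u**2 - 3*u) cos(3*u/2) du.
Integrating by parts twice (tabular method), an antiderivative of (3*u**2 - 3*u) cos(3*u/2) is 2*u**2*sin(3*u/2) - 2*u*sin(3*u/2) + 8*u*cos(3*u/2)/3 - 16*sin(3*u/2)/9 - 4*cos(3*u/2)/3; evaluating from 0 to 2*pi: ∫_{0}^{2*pi} (3*u**2 - 3*u) cos(3*u/2) du = (4/3 - 16*pi/3) - (-4/3) = 8/3 - 16*pi/3.
Hence a_3 = (1/pi)·(8/3 - 16*pi/3) = 8*(1 - 2*pi)/(3*pi).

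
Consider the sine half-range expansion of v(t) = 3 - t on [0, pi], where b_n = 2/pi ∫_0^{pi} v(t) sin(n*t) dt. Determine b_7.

b_7 = 2/pi ∫_0^{pi} (3 - t) sin(7*t) dt.
Integrating by parts (boundary term plus one more integral), an antiderivative of (3 - t) sin(7*t) is t*cos(7*t)/7 - sin(7*t)/49 - 3*cos(7*t)/7; evaluating from 0 to pi: ∫_{0}^{pi} (3 - t) sin(7*t) dt = (3/7 - pi/7) - (-3/7) = 6/7 - pi/7.
Hence b_7 = (2/pi)·(6/7 - pi/7) = 2*(6 - pi)/(7*pi).

2*(6 - pi)/(7*pi)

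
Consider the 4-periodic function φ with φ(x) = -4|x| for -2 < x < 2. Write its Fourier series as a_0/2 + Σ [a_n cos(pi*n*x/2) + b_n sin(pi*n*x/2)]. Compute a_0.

-8

a_0 = 1/2 ∫_{-2}^{2} φ(x) dx = 1/2 · (-16) = -8.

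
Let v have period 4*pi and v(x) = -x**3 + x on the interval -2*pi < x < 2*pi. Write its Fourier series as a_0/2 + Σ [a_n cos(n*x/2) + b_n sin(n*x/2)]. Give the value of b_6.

-10/9 + 8*pi**2/3

b_6 = (1/(2*pi)) ∫_{-2*pi}^{2*pi} v(x) sin(3*x) dx.
v is odd and sin(3*x) is odd, so the integrand is even and b_6 = 1/pi ∫_0^{2*pi} v(x) sin(3*x) dx.
Integrating by parts three times (tabular method), an antiderivative of (-x**3 + x) sin(3*x) is x**3*cos(3*x)/3 - x**2*sin(3*x)/3 - 5*x*cos(3*x)/9 + 5*sin(3*x)/27; evaluating from 0 to 2*pi: ∫_{0}^{2*pi} (-x**3 + x) sin(3*x) dx = (2*pi*(-5 + 12*pi**2)/9) - (0) = 2*pi*(-5 + 12*pi**2)/9.
Hence b_6 = (1/pi)·(2*pi*(-5 + 12*pi**2)/9) = -10/9 + 8*pi**2/3.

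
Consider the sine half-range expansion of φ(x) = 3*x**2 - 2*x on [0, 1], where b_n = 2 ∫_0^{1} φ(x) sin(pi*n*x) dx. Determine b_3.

2*(-4 + 3*pi**2)/(9*pi**3)

b_3 = 2 ∫_0^{1} (3*x**2 - 2*x) sin(3*pi*x) dx.
Integrating by parts twice (tabular method), an antiderivative of (3*x**2 - 2*x) sin(3*pi*x) is -x**2*cos(3*pi*x)/pi + 2*x*sin(3*pi*x)/(3*pi**2) + 2*x*cos(3*pi*x)/(3*pi) - 2*sin(3*pi*x)/(9*pi**2) + 2*cos(3*pi*x)/(9*pi**3); evaluating from 0 to 1: ∫_{0}^{1} (3*x**2 - 2*x) sin(3*pi*x) dx = ((-2 + 3*pi**2)/(9*pi**3)) - (2/(9*pi**3)) = (-4 + 3*pi**2)/(9*pi**3).
Hence b_3 = 2·((-4 + 3*pi**2)/(9*pi**3)) = 2*(-4 + 3*pi**2)/(9*pi**3).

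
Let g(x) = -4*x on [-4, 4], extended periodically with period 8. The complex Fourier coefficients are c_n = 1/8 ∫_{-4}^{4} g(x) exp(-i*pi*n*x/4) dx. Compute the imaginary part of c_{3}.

Since g is real-valued, Im(c_{3}) = -1/8 ∫_{-4}^{4} g(x) sin(3*pi*x/4) dx = -b_{3}/2.
g is odd and sin(3*pi*x/4) is odd, so the integrand is even: ∫_{-4}^{4} g(x) sin(3*pi*x/4) dx = 2∫_0^{4} g(x) sin(3*pi*x/4) dx.
Integrating by parts (boundary term plus one more integral), an antiderivative of (-4*x) sin(3*pi*x/4) is 16*x*cos(3*pi*x/4)/(3*pi) - 64*sin(3*pi*x/4)/(9*pi**2); evaluating from 0 to 4: ∫_{0}^{4} (-4*x) sin(3*pi*x/4) dx = (-64/(3*pi)) - (0) = -64/(3*pi).
So ∫_{-4}^{4} g(x) sin(3*pi*x/4) dx = -128/(3*pi).
Hence Im(c_{3}) = (-1/8)·(-128/(3*pi)) = 16/(3*pi).

16/(3*pi)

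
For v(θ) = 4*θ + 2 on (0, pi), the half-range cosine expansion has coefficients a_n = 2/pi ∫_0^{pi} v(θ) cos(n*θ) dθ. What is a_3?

-16/(9*pi)

a_3 = 2/pi ∫_0^{pi} (4*θ + 2) cos(3*θ) dθ.
Integrating by parts (boundary term plus one more integral), an antiderivative of (4*θ + 2) cos(3*θ) is 4*θ*sin(3*θ)/3 + 2*sin(3*θ)/3 + 4*cos(3*θ)/9; evaluating from 0 to pi: ∫_{0}^{pi} (4*θ + 2) cos(3*θ) dθ = (-4/9) - (4/9) = -8/9.
Hence a_3 = (2/pi)·(-8/9) = -16/(9*pi).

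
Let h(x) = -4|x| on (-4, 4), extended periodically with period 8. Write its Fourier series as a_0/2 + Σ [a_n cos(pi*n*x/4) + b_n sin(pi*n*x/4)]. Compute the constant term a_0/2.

-8

a_0 = 1/4 ∫_{-4}^{4} h(x) dx = 1/4 · (-64) = -16.
So the constant term a_0/2 = -8.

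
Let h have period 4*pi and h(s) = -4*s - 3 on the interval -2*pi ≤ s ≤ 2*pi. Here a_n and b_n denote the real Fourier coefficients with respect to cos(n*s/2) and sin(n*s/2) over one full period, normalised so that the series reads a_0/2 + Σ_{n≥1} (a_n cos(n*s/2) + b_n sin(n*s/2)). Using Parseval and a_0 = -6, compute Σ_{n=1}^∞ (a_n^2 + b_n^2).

128*pi**2/3

Parseval: a_0^2/2 + Σ_{n≥1} (a_n^2+b_n^2) = (1/(2*pi)) ∫_{-2*pi}^{2*pi} h(s)^2 ds = 18 + 128*pi**2/3.
Subtract a_0^2/2 = 18: Σ (a_n^2+b_n^2) = 128*pi**2/3.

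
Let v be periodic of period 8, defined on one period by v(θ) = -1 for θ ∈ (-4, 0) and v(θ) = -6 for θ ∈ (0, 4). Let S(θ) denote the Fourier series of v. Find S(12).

-7/2

θ = 12 differs from θ = 4 by 1 full period(s), and the series is 8-periodic.
At θ = 4 the one-sided limits are v(4^-) = -6 and v(4^+) = -1.
By Dirichlet's theorem the series converges to their average, [(-6) + (-1)]/2 = -7/2.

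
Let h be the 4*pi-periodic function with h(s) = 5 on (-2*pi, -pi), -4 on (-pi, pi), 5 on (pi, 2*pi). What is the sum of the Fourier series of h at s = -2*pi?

s = -2*pi differs from s = 2*pi by -1 full period(s), and the series is 4*pi-periodic.
h is continuous at s = 2*pi with value 5, so the series converges to 5 there.

5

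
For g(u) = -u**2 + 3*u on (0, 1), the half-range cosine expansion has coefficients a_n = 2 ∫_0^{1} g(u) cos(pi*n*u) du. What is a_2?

a_2 = 2 ∫_0^{1} (-u**2 + 3*u) cos(2*pi*u) du.
Integrating by parts twice (tabular method), an antiderivative of (-u**2 + 3*u) cos(2*pi*u) is -u**2*sin(2*pi*u)/(2*pi) + 3*u*sin(2*pi*u)/(2*pi) - u*cos(2*pi*u)/(2*pi**2) + sin(2*pi*u)/(4*pi**3) + 3*cos(2*pi*u)/(4*pi**2); evaluating from 0 to 1: ∫_{0}^{1} (-u**2 + 3*u) cos(2*pi*u) du = (1/(4*pi**2)) - (3/(4*pi**2)) = -1/(2*pi**2).
Hence a_2 = 2·(-1/(2*pi**2)) = -1/pi**2.

-1/pi**2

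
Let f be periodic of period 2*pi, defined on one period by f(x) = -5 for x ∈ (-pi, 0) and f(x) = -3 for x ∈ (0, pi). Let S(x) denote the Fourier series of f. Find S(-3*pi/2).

-3

x = -3*pi/2 differs from x = pi/2 by -1 full period(s), and the series is 2*pi-periodic.
f is continuous at x = pi/2 with value -3, so the series converges to -3 there.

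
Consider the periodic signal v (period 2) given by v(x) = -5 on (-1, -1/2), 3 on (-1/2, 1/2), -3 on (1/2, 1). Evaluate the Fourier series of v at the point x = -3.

x = -3 differs from x = -1 by -1 full period(s), and the series is 2-periodic.
At x = -1 the one-sided limits are v(-1^-) = -3 and v(-1^+) = -5.
By Dirichlet's theorem the series converges to their average, [(-3) + (-5)]/2 = -4.

-4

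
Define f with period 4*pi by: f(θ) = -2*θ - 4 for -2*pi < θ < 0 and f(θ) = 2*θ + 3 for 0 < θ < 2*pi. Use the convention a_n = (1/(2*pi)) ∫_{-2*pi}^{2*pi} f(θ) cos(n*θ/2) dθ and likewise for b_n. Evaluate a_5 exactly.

a_5 = (1/(2*pi)) ∫_{-2*pi}^{2*pi} f(θ) cos(5*θ/2) dθ.
Split the integral at the breakpoints.
Integrating by parts (boundary term plus one more integral), an antiderivative of (-2*θ - 4) cos(5*θ/2) is -4*θ*sin(5*θ/2)/5 - 8*sin(5*θ/2)/5 - 8*cos(5*θ/2)/25; evaluating from -2*pi to 0: ∫_{-2*pi}^{0} (-2*θ - 4) cos(5*θ/2) dθ = (-8/25) - (8/25) = -16/25.
Integrating by parts (boundary term plus one more integral), an antiderivative of (2*θ + 3) cos(5*θ/2) is 4*θ*sin(5*θ/2)/5 + 6*sin(5*θ/2)/5 + 8*cos(5*θ/2)/25; evaluating from 0 to 2*pi: ∫_{0}^{2*pi} (2*θ + 3) cos(5*θ/2) dθ = (-8/25) - (8/25) = -16/25.
Summing the pieces and multiplying by (1/(2*pi)) gives a_5 = -16/(25*pi).

-16/(25*pi)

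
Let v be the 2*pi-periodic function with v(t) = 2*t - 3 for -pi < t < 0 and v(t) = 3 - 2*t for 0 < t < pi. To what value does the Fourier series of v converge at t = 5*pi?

-2*pi

t = 5*pi differs from t = pi by 2 full period(s), and the series is 2*pi-periodic.
At t = pi the one-sided limits are v(pi^-) = 3 - 2*pi and v(pi^+) = -2*pi - 3.
By Dirichlet's theorem the series converges to their average, [(3 - 2*pi) + (-2*pi - 3)]/2 = -2*pi.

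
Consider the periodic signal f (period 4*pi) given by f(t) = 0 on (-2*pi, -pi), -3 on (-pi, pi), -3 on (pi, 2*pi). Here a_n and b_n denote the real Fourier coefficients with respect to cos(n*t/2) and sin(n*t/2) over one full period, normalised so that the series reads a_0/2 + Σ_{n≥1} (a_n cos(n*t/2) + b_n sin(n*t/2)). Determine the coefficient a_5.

-3/(5*pi)

a_5 = (1/(2*pi)) ∫_{-2*pi}^{2*pi} f(t) cos(5*t/2) dt.
Split the integral at the breakpoints.
∫_{-2*pi}^{-pi} (0) cos(5*t/2) dt = 0.
Directly, an antiderivative of (-3) cos(5*t/2) is -6*sin(5*t/2)/5; evaluating from -pi to pi: ∫_{-pi}^{pi} (-3) cos(5*t/2) dt = (-6/5) - (6/5) = -12/5.
Directly, an antiderivative of (-3) cos(5*t/2) is -6*sin(5*t/2)/5; evaluating from pi to 2*pi: ∫_{pi}^{2*pi} (-3) cos(5*t/2) dt = (0) - (-6/5) = 6/5.
Summing the pieces and multiplying by (1/(2*pi)) gives a_5 = -3/(5*pi).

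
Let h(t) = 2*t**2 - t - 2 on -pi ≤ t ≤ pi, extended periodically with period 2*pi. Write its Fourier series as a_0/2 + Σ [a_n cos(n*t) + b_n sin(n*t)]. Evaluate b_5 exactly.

-2/5

b_5 = 1/pi ∫_{-pi}^{pi} h(t) sin(5*t) dt.
Integrating by parts twice (tabular method), an antiderivative of (2*t**2 - t - 2) sin(5*t) is -2*t**2*cos(5*t)/5 + 4*t*sin(5*t)/25 + t*cos(5*t)/5 - sin(5*t)/25 + 54*cos(5*t)/125; evaluating from -pi to pi: ∫_{-pi}^{pi} (2*t**2 - t - 2) sin(5*t) dt = (-pi/5 - 54/125 + 2*pi**2/5) - (-54/125 + pi/5 + 2*pi**2/5) = -2*pi/5.
Hence b_5 = (1/pi)·(-2*pi/5) = -2/5.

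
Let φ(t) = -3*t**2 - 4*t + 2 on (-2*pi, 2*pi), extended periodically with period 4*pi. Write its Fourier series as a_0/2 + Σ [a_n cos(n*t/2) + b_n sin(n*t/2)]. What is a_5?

48/25

a_5 = (1/(2*pi)) ∫_{-2*pi}^{2*pi} φ(t) cos(5*t/2) dt.
Integrating by parts twice (tabular method), an antiderivative of (-3*t**2 - 4*t + 2) cos(5*t/2) is -6*t**2*sin(5*t/2)/5 - 8*t*sin(5*t/2)/5 - 24*t*cos(5*t/2)/25 + 148*sin(5*t/2)/125 - 16*cos(5*t/2)/25; evaluating from -2*pi to 2*pi: ∫_{-2*pi}^{2*pi} (-3*t**2 - 4*t + 2) cos(5*t/2) dt = (16/25 + 48*pi/25) - (16/25 - 48*pi/25) = 96*pi/25.
Hence a_5 = (1/(2*pi))·(96*pi/25) = 48/25.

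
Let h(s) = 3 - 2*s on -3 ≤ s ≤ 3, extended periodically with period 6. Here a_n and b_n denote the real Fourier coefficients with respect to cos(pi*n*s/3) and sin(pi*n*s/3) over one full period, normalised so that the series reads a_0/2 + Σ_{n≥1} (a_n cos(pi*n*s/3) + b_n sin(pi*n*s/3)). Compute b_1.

b_1 = 1/3 ∫_{-3}^{3} h(s) sin(pi*s/3) ds.
Integrating by parts (boundary term plus one more integral), an antiderivative of (3 - 2*s) sin(pi*s/3) is 6*s*cos(pi*s/3)/pi - 18*sin(pi*s/3)/pi**2 - 9*cos(pi*s/3)/pi; evaluating from -3 to 3: ∫_{-3}^{3} (3 - 2*s) sin(pi*s/3) ds = (-9/pi) - (27/pi) = -36/pi.
Hence b_1 = (1/3)·(-36/pi) = -12/pi.

-12/pi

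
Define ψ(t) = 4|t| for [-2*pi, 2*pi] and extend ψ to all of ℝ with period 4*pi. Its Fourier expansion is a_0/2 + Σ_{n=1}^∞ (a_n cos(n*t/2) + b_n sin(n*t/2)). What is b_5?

b_5 = (1/(2*pi)) ∫_{-2*pi}^{2*pi} ψ(t) sin(5*t/2) dt.
ψ is even and sin(5*t/2) is odd, so the integrand is odd over a symmetric interval and the integral vanishes.

0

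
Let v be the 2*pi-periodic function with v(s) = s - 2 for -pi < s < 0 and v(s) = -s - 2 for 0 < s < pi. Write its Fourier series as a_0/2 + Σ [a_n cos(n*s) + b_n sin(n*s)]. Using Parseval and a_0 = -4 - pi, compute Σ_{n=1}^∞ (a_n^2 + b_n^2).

Parseval: a_0^2/2 + Σ_{n≥1} (a_n^2+b_n^2) = 1/pi ∫_{-pi}^{pi} v(s)^2 ds = 2*pi**2/3 + 8 + 4*pi.
Subtract a_0^2/2 = (pi + 4)**2/2: Σ (a_n^2+b_n^2) = pi**2/6.

pi**2/6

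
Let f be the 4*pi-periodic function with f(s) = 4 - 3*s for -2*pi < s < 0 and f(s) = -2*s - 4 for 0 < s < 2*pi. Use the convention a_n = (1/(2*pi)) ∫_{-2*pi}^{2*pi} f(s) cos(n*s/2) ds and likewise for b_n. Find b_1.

-10 - 16/pi

b_1 = (1/(2*pi)) ∫_{-2*pi}^{2*pi} f(s) sin(s/2) ds.
Split the integral at the breakpoints.
Integrating by parts (boundary term plus one more integral), an antiderivative of (4 - 3*s) sin(s/2) is 6*s*cos(s/2) - 12*sin(s/2) - 8*cos(s/2); evaluating from -2*pi to 0: ∫_{-2*pi}^{0} (4 - 3*s) sin(s/2) ds = (-8) - (8 + 12*pi) = -12*pi - 16.
Integrating by parts (boundary term plus one more integral), an antiderivative of (-2*s - 4) sin(s/2) is 4*s*cos(s/2) - 8*sin(s/2) + 8*cos(s/2); evaluating from 0 to 2*pi: ∫_{0}^{2*pi} (-2*s - 4) sin(s/2) ds = (-8*pi - 8) - (8) = -8*pi - 16.
Summing the pieces and multiplying by (1/(2*pi)) gives b_1 = -10 - 16/pi.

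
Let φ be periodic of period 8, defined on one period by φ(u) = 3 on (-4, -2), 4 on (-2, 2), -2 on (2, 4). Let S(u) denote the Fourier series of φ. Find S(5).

u = 5 differs from u = -3 by 1 full period(s), and the series is 8-periodic.
φ is continuous at u = -3 with value 3, so the series converges to 3 there.

3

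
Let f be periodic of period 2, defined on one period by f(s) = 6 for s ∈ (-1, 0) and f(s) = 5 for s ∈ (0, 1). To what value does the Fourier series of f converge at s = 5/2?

s = 5/2 differs from s = 1/2 by 1 full period(s), and the series is 2-periodic.
f is continuous at s = 1/2 with value 5, so the series converges to 5 there.

5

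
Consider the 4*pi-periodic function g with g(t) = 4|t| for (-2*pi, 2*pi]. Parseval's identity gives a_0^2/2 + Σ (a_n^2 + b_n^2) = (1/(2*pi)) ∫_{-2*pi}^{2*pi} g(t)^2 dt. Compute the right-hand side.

128*pi**2/3

(1/(2*pi)) ∫_{-2*pi}^{2*pi} g(t)^2 dt = (1/(2*pi)) · (256*pi**3/3) = 128*pi**2/3.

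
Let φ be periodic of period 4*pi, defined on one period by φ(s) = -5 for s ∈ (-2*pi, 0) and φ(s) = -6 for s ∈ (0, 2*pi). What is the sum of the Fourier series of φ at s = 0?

-11/2

At s = 0 the one-sided limits are φ(0^-) = -5 and φ(0^+) = -6.
By Dirichlet's theorem the series converges to their average, [(-5) + (-6)]/2 = -11/2.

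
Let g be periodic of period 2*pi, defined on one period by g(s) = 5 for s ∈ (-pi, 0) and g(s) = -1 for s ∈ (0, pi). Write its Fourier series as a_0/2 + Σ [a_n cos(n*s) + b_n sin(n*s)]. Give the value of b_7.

-12/(7*pi)

b_7 = 1/pi ∫_{-pi}^{pi} g(s) sin(7*s) ds.
Split the integral at the breakpoints.
Directly, an antiderivative of (5) sin(7*s) is -5*cos(7*s)/7; evaluating from -pi to 0: ∫_{-pi}^{0} (5) sin(7*s) ds = (-5/7) - (5/7) = -10/7.
Directly, an antiderivative of (-1) sin(7*s) is cos(7*s)/7; evaluating from 0 to pi: ∫_{0}^{pi} (-1) sin(7*s) ds = (-1/7) - (1/7) = -2/7.
Summing the pieces and multiplying by (1/pi) gives b_7 = -12/(7*pi).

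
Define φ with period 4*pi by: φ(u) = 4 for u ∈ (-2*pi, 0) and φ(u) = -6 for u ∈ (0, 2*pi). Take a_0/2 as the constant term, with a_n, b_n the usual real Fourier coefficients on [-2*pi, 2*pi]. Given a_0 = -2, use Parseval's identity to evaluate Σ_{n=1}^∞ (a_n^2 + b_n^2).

Parseval: a_0^2/2 + Σ_{n≥1} (a_n^2+b_n^2) = (1/(2*pi)) ∫_{-2*pi}^{2*pi} φ(u)^2 du = 52.
Subtract a_0^2/2 = 2: Σ (a_n^2+b_n^2) = 50.

50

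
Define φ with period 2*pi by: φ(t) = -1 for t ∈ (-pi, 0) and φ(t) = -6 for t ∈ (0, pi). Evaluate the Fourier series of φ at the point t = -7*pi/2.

t = -7*pi/2 differs from t = pi/2 by -2 full period(s), and the series is 2*pi-periodic.
φ is continuous at t = pi/2 with value -6, so the series converges to -6 there.

-6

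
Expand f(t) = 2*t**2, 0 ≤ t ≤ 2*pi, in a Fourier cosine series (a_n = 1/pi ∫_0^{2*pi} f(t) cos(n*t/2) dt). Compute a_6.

8/9

a_6 = 1/pi ∫_0^{2*pi} (2*t**2) cos(3*t) dt.
Integrating by parts twice (tabular method), an antiderivative of (2*t**2) cos(3*t) is 2*t**2*sin(3*t)/3 + 4*t*cos(3*t)/9 - 4*sin(3*t)/27; evaluating from 0 to 2*pi: ∫_{0}^{2*pi} (2*t**2) cos(3*t) dt = (8*pi/9) - (0) = 8*pi/9.
Hence a_6 = (1/pi)·(8*pi/9) = 8/9.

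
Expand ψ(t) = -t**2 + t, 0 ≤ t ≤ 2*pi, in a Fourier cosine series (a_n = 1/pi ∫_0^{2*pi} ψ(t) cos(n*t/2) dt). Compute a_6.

-4/9

a_6 = 1/pi ∫_0^{2*pi} (-t**2 + t) cos(3*t) dt.
Integrating by parts twice (tabular method), an antiderivative of (-t**2 + t) cos(3*t) is -t**2*sin(3*t)/3 + t*sin(3*t)/3 - 2*t*cos(3*t)/9 + 2*sin(3*t)/27 + cos(3*t)/9; evaluating from 0 to 2*pi: ∫_{0}^{2*pi} (-t**2 + t) cos(3*t) dt = (1/9 - 4*pi/9) - (1/9) = -4*pi/9.
Hence a_6 = (1/pi)·(-4*pi/9) = -4/9.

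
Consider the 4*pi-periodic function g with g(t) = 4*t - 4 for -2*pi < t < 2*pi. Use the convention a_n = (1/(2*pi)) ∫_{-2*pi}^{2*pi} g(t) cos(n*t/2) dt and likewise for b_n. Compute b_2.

-8

b_2 = (1/(2*pi)) ∫_{-2*pi}^{2*pi} g(t) sin(t) dt.
Integrating by parts (boundary term plus one more integral), an antiderivative of (4*t - 4) sin(t) is -4*t*cos(t) + 4*sin(t) + 4*cos(t); evaluating from -2*pi to 2*pi: ∫_{-2*pi}^{2*pi} (4*t - 4) sin(t) dt = (4 - 8*pi) - (4 + 8*pi) = -16*pi.
Hence b_2 = (1/(2*pi))·(-16*pi) = -8.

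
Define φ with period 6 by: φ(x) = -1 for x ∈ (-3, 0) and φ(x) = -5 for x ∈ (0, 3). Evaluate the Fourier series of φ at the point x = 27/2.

-5

x = 27/2 differs from x = 3/2 by 2 full period(s), and the series is 6-periodic.
φ is continuous at x = 3/2 with value -5, so the series converges to -5 there.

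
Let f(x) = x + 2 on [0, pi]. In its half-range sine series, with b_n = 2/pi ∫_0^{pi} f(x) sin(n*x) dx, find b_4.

b_4 = 2/pi ∫_0^{pi} (x + 2) sin(4*x) dx.
Integrating by parts (boundary term plus one more integral), an antiderivative of (x + 2) sin(4*x) is -x*cos(4*x)/4 + sin(4*x)/16 - cos(4*x)/2; evaluating from 0 to pi: ∫_{0}^{pi} (x + 2) sin(4*x) dx = (-pi/4 - 1/2) - (-1/2) = -pi/4.
Hence b_4 = (2/pi)·(-pi/4) = -1/2.

-1/2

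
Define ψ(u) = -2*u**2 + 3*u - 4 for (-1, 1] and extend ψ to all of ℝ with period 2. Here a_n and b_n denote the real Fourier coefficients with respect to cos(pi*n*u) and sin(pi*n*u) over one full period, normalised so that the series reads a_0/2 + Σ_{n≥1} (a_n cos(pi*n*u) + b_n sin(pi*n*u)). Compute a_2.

-2/pi**2

a_2 = ∫_{-1}^{1} ψ(u) cos(2*pi*u) du.
Integrating by parts twice (tabular method), an antiderivative of (-2*u**2 + 3*u - 4) cos(2*pi*u) is -u**2*sin(2*pi*u)/pi + 3*u*sin(2*pi*u)/(2*pi) - u*cos(2*pi*u)/pi**2 - 2*sin(2*pi*u)/pi + sin(2*pi*u)/(2*pi**3) + 3*cos(2*pi*u)/(4*pi**2); evaluating from -1 to 1: ∫_{-1}^{1} (-2*u**2 + 3*u - 4) cos(2*pi*u) du = (-1/(4*pi**2)) - (7/(4*pi**2)) = -2/pi**2.
Hence a_2 = -2/pi**2.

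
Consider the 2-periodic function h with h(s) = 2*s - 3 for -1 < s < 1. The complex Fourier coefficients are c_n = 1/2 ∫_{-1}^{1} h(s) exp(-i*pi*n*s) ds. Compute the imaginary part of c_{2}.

1/pi

Since h is real-valued, Im(c_{2}) = -1/2 ∫_{-1}^{1} h(s) sin(2*pi*s) ds = -b_{2}/2.
Integrating by parts (boundary term plus one more integral), an antiderivative of (2*s - 3) sin(2*pi*s) is -s*cos(2*pi*s)/pi + sin(2*pi*s)/(2*pi**2) + 3*cos(2*pi*s)/(2*pi); evaluating from -1 to 1: ∫_{-1}^{1} (2*s - 3) sin(2*pi*s) ds = (1/(2*pi)) - (5/(2*pi)) = -2/pi.
Hence Im(c_{2}) = (-1/2)·(-2/pi) = 1/pi.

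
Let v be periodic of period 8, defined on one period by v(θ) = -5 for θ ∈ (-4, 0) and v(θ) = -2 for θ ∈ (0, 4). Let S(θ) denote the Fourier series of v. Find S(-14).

θ = -14 differs from θ = 2 by -2 full period(s), and the series is 8-periodic.
v is continuous at θ = 2 with value -2, so the series converges to -2 there.

-2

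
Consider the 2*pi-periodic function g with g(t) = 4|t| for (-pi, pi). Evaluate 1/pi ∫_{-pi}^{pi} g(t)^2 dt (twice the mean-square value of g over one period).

1/pi ∫_{-pi}^{pi} g(t)^2 dt = 1/pi · (32*pi**3/3) = 32*pi**2/3.

32*pi**2/3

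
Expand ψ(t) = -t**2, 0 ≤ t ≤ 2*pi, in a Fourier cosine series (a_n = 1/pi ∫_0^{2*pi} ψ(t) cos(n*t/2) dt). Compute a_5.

16/25

a_5 = 1/pi ∫_0^{2*pi} (-t**2) cos(5*t/2) dt.
Integrating by parts twice (tabular method), an antiderivative of (-t**2) cos(5*t/2) is -2*t**2*sin(5*t/2)/5 - 8*t*cos(5*t/2)/25 + 16*sin(5*t/2)/125; evaluating from 0 to 2*pi: ∫_{0}^{2*pi} (-t**2) cos(5*t/2) dt = (16*pi/25) - (0) = 16*pi/25.
Hence a_5 = (1/pi)·(16*pi/25) = 16/25.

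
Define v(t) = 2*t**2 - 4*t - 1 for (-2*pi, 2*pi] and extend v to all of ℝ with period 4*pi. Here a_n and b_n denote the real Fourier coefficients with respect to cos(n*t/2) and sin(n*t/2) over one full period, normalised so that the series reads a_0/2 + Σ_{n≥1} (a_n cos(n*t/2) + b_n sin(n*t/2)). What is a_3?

-32/9

a_3 = (1/(2*pi)) ∫_{-2*pi}^{2*pi} v(t) cos(3*t/2) dt.
Integrating by parts twice (tabular method), an antiderivative of (2*t**2 - 4*t - 1) cos(3*t/2) is 4*t**2*sin(3*t/2)/3 - 8*t*sin(3*t/2)/3 + 16*t*cos(3*t/2)/9 - 50*sin(3*t/2)/27 - 16*cos(3*t/2)/9; evaluating from -2*pi to 2*pi: ∫_{-2*pi}^{2*pi} (2*t**2 - 4*t - 1) cos(3*t/2) dt = (16/9 - 32*pi/9) - (16/9 + 32*pi/9) = -64*pi/9.
Hence a_3 = (1/(2*pi))·(-64*pi/9) = -32/9.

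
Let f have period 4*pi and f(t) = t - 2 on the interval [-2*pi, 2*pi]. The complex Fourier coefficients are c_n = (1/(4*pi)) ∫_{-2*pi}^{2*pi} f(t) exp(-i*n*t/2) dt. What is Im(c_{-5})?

Since f is real-valued, Im(c_{-5}) = -(1/(4*pi)) ∫_{-2*pi}^{2*pi} f(t) sin(-5*t/2) dt = b_{5}/2.
Integrating by parts (boundary term plus one more integral), an antiderivative of (t - 2) sin(-5*t/2) is 2*t*cos(5*t/2)/5 - 4*sin(5*t/2)/25 - 4*cos(5*t/2)/5; evaluating from -2*pi to 2*pi: ∫_{-2*pi}^{2*pi} (t - 2) sin(-5*t/2) dt = (4/5 - 4*pi/5) - (4/5 + 4*pi/5) = -8*pi/5.
Hence Im(c_{-5}) = (-1/(4*pi))·(-8*pi/5) = 2/5.

2/5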